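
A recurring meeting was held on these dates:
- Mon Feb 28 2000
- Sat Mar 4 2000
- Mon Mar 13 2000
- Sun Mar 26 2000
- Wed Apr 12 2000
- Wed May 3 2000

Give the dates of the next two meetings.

The spacing grows by 4 each time: 5, 9, 13, 17, 21 days.
Next gap: 25 days. Wed May 3 2000 + 25 days = Sun May 28 2000.
Next gap: 29 days. Sun May 28 2000 + 29 days = Mon Jun 26 2000.

Sun May 28 2000, Mon Jun 26 2000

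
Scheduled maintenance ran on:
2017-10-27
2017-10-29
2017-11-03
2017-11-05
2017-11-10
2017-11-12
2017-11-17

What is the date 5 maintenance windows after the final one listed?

2017-12-03

Every event lands on a Friday or Sunday (gaps cycle 2, 5, 2, 5, 2, 5).
So the schedule is: every Friday and Sunday.
Next Sunday: 2017-11-19.
The following Friday is 2017-11-24.
The following Sunday is 2017-11-26.
Next Friday: 2017-12-01.
The following Sunday is 2017-12-03.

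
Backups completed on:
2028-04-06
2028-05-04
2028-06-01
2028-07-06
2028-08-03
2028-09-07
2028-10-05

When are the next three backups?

2028-11-02, 2028-12-07, 2029-01-04

These are Thursdays at 28- or 35-day spacing (28, 28, 35, 28, 35, 28).
The pattern: 1st Thursday of the month.
November 2028 — 1st Thursday is 2028-11-02.
1st Thursday of December 2028: 2028-12-07.
1st Thursday of January 2029: 2029-01-04.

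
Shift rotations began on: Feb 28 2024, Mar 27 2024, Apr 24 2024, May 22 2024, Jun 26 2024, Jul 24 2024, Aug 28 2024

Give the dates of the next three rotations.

These are Wednesdays at 28- or 35-day spacing (28, 28, 28, 35, 28, 35).
The pattern: 4th Wednesday of the month.
4th Wednesday of September 2024: Sep 25 2024.
4th Wednesday of October 2024: Oct 23 2024.
November 2024 — 4th Wednesday is Nov 27 2024.

Sep 25 2024, Oct 23 2024, Nov 27 2024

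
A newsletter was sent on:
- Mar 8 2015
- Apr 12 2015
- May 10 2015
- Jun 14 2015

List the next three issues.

Jul 12 2015, Aug 9 2015, Sep 13 2015

All dates are Sundays, 35, 28, 35 days apart.
Specifically, the 2nd Sunday of each month.
2nd Sunday of July 2015: Jul 12 2015.
2nd Sunday of August 2015: Aug 9 2015.
September 2015 — 2nd Sunday is Sep 13 2015.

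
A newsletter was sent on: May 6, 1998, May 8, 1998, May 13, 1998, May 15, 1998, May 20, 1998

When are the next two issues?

May 22, 1998; May 27, 1998

The gap pattern 2, 5, 2, 5 repeats every 2 events.
These are the Wednesdays and Fridays of each week.
Next Friday: May 22, 1998.
The following Wednesday is May 27, 1998.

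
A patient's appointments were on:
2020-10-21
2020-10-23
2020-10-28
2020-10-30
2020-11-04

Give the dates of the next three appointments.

Every event lands on a Wednesday or Friday (gaps cycle 2, 5, 2, 5).
So the schedule is: every Wednesday and Friday.
The following Friday is 2020-11-06.
The following Wednesday is 2020-11-11.
The following Friday is 2020-11-13.

2020-11-06, 2020-11-11, 2020-11-13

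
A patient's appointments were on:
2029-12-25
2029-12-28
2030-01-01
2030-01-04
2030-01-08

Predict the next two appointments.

The gap pattern 3, 4, 3, 4 repeats every 2 events.
These are the Tuesdays and Fridays of each week.
Next Friday: 2030-01-11.
The following Tuesday is 2030-01-15.

2030-01-11, 2030-01-15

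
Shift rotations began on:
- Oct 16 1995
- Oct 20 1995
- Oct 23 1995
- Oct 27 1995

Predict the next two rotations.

Oct 30 1995, Nov 3 1995

The gap pattern 4, 3, 4 repeats every 2 events.
These are the Mondays and Fridays of each week.
The following Monday is Oct 30 1995.
Next Friday: Nov 3 1995.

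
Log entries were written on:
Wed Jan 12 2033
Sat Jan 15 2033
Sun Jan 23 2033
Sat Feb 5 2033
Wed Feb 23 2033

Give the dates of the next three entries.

Intervals are 3, 8, 13, 18 days — an arithmetic progression with common difference 5.
Next gap: 23 days. Wed Feb 23 2033 + 23 days = Fri Mar 18 2033.
Next gap: 28 days. Fri Mar 18 2033 + 28 days = Fri Apr 15 2033.
Next gap: 33 days. Fri Apr 15 2033 + 33 days = Wed May 18 2033.

Fri Mar 18 2033, Fri Apr 15 2033, Wed May 18 2033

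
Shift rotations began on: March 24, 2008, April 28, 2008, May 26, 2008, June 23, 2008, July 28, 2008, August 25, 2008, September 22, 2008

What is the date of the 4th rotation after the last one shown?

These are Mondays at 28- or 35-day spacing (35, 28, 28, 35, 28, 28).
The pattern: 4th Monday of the month.
4th Monday of October 2008: October 27, 2008.
November 2008 — 4th Monday is November 24, 2008.
4th Monday of December 2008: December 22, 2008.
January 2009 — 4th Monday is January 26, 2009.

January 26, 2009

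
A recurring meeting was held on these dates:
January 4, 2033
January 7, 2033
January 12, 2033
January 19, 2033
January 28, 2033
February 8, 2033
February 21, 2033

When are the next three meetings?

Intervals are 3, 5, 7, 9, 11, 13 days — an arithmetic progression with common difference 2.
Next gap: 15 days. February 21, 2033 + 15 days = March 8, 2033.
Next gap: 17 days. March 8, 2033 + 17 days = March 25, 2033.
Next gap: 19 days. March 25, 2033 + 19 days = April 13, 2033.

March 8, 2033; March 25, 2033; April 13, 2033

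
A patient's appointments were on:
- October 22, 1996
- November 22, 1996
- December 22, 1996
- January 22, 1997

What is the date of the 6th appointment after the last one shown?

Each date is the 22nd; the gaps (31, 30, 31) track the month lengths.
The rule is the 22nd of each month.
February 1997: February 22, 1997.
Next: March 1997 → March 22, 1997.
Next: April 1997 → April 22, 1997.
May 1997: May 22, 1997.
Next: June 1997 → June 22, 1997.
Next: July 1997 → July 22, 1997.

July 22, 1997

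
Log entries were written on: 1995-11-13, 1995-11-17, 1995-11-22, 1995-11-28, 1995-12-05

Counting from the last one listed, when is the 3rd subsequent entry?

1996-01-01

The spacing grows by 1 each time: 4, 5, 6, 7 days.
Next gap: 8 days. 1995-12-05 + 8 days = 1995-12-13.
Next gap: 9 days. 1995-12-13 + 9 days = 1995-12-22.
Next gap: 10 days. 1995-12-22 + 10 days = 1996-01-01.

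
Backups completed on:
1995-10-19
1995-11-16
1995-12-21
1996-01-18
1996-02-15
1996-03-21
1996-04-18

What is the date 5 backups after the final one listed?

Gaps: 28, 35, 28, 28, 35, 28 days — a mix of 28 and 35. Every date is a Thursday.
Each is the 3rd Thursday of its month.
3rd Thursday of May 1996: 1996-05-16.
June 1996 — 3rd Thursday is 1996-06-20.
July 1996 — 3rd Thursday is 1996-07-18.
3rd Thursday of August 1996: 1996-08-15.
3rd Thursday of September 1996: 1996-09-19.

1996-09-19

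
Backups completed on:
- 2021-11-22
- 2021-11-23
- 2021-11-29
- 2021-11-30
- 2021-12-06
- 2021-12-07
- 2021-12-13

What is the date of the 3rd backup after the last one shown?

2021-12-21

The gap pattern 1, 6, 1, 6, 1, 6 repeats every 2 events.
These are the Mondays and Tuesdays of each week.
The following Tuesday is 2021-12-14.
The following Monday is 2021-12-20.
The following Tuesday is 2021-12-21.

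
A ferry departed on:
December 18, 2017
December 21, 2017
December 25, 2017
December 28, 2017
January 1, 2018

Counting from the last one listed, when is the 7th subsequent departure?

The gap pattern 3, 4, 3, 4 repeats every 2 events.
These are the Mondays and Thursdays of each week.
Next Thursday: January 4, 2018.
The following Monday is January 8, 2018.
The following Thursday is January 11, 2018.
Next Monday: January 15, 2018.
Next Thursday: January 18, 2018.
The following Monday is January 22, 2018.
The following Thursday is January 25, 2018.

January 25, 2018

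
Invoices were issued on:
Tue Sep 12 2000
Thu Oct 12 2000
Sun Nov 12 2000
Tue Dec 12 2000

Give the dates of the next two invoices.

The day-of-month is always 12 (30, 31, 30 days between events).
So this recurs on the 12th of each month.
Next: January 2001 → Fri Jan 12 2001.
February 2001: Mon Feb 12 2001.

Fri Jan 12 2001, Mon Feb 12 2001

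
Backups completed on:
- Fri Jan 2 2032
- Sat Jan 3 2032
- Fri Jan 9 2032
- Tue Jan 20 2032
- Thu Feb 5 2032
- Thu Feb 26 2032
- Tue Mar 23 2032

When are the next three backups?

The spacing grows by 5 each time: 1, 6, 11, 16, 21, 26 days.
Next gap: 31 days. Tue Mar 23 2032 + 31 days = Fri Apr 23 2032.
Next gap: 36 days. Fri Apr 23 2032 + 36 days = Sat May 29 2032.
Next gap: 41 days. Sat May 29 2032 + 41 days = Fri Jul 9 2032.

Fri Apr 23 2032, Sat May 29 2032, Fri Jul 9 2032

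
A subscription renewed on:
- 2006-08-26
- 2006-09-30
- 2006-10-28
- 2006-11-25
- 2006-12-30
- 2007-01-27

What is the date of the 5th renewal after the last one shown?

Every date is a Saturday; gaps 35, 28, 28, 35, 28 days.
Each is the last Saturday of its month (at least one falls on the 29th or later, ruling out '4th Saturday').
Last Saturday of February 2007: 2007-02-24.
Last Saturday of March 2007: 2007-03-31.
April 2007 ends with Saturday 2007-04-28.
Last Saturday of May 2007: 2007-05-26.
Last Saturday of June 2007: 2007-06-30.

2007-06-30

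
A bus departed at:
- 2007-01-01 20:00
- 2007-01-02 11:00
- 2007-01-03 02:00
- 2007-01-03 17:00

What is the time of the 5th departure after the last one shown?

The interval is a steady 15 hours (15, 15, 15).
2007-01-03 17:00 + 15 h = 2007-01-04 08:00.
2007-01-04 08:00 + 15 h = 2007-01-04 23:00.
2007-01-04 23:00 + 15 h = 2007-01-05 14:00.
2007-01-05 14:00 + 15 h = 2007-01-06 05:00.
2007-01-06 05:00 + 15 h = 2007-01-06 20:00.

2007-01-06 20:00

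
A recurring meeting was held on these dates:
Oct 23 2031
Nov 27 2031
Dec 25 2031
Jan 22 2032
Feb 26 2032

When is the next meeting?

Gaps: 35, 28, 28, 35 days — a mix of 28 and 35. Every date is a Thursday.
Each is the 4th Thursday of its month.
March 2032 — 4th Thursday is Mar 25 2032.

Mar 25 2032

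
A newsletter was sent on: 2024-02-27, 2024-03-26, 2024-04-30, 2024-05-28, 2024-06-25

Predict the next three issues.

2024-07-30, 2024-08-27, 2024-09-24

All Tuesdays; the gaps (28, 35, 28, 28) vary with month length.
This is the last Tuesday of each month.
July 2024 ends with Tuesday 2024-07-30.
Last Tuesday of August 2024: 2024-08-27.
Last Tuesday of September 2024: 2024-09-24.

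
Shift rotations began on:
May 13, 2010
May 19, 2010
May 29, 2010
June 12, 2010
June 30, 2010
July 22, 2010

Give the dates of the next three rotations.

Gaps: 6, 10, 14, 18, 22 days — each gap is 4 larger than the previous one.
Next gap: 26 days. July 22, 2010 + 26 days = August 17, 2010.
Next gap: 30 days. August 17, 2010 + 30 days = September 16, 2010.
Next gap: 34 days. September 16, 2010 + 34 days = October 20, 2010.

August 17, 2010; September 16, 2010; October 20, 2010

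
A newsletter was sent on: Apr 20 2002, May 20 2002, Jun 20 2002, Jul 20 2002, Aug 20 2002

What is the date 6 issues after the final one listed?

Gaps: 30, 31, 30, 31 days — not constant. Every event is on the 20th of the month.
Pattern: the 20th of each month.
September 2002: Sep 20 2002.
Next: October 2002 → Oct 20 2002.
Next: November 2002 → Nov 20 2002.
December 2002: Dec 20 2002.
January 2003: Jan 20 2003.
Next: February 2003 → Feb 20 2003.

Feb 20 2003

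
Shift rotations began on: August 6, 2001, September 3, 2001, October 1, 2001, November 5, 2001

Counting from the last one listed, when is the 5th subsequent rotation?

All dates are Mondays, 28, 28, 35 days apart.
Specifically, the 1st Monday of each month.
1st Monday of December 2001: December 3, 2001.
1st Monday of January 2002: January 7, 2002.
1st Monday of February 2002: February 4, 2002.
1st Monday of March 2002: March 4, 2002.
April 2002 — 1st Monday is April 1, 2002.

April 1, 2002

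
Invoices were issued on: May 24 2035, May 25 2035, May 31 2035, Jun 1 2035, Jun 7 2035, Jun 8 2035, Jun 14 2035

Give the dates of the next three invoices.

The gap pattern 1, 6, 1, 6, 1, 6 repeats every 2 events.
These are the Thursdays and Fridays of each week.
The following Friday is Jun 15 2035.
The following Thursday is Jun 21 2035.
The following Friday is Jun 22 2035.

Jun 15 2035, Jun 21 2035, Jun 22 2035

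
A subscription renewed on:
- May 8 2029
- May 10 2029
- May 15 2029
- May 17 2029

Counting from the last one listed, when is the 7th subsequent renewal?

Jun 12 2029

Gaps: 2, 5, 2 days — not constant, but cyclic with period 2.
The events fall on every Tuesday and Thursday.
Next Tuesday: May 22 2029.
Next Thursday: May 24 2029.
Next Tuesday: May 29 2029.
Next Thursday: May 31 2029.
The following Tuesday is Jun 5 2029.
Next Thursday: Jun 7 2029.
Next Tuesday: Jun 12 2029.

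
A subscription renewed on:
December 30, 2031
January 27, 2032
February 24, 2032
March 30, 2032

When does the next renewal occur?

Every date is a Tuesday; gaps 28, 28, 35 days.
Each is the last Tuesday of its month (at least one falls on the 29th or later, ruling out '4th Tuesday').
April 2032 ends with Tuesday April 27, 2032.

April 27, 2032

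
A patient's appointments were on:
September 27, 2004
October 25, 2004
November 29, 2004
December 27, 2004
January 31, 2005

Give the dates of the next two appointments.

February 28, 2005; March 28, 2005

Every date is a Monday; gaps 28, 35, 28, 35 days.
Each is the last Monday of its month (at least one falls on the 29th or later, ruling out '4th Monday').
Last Monday of February 2005: February 28, 2005.
March 2005 ends with Monday March 28, 2005.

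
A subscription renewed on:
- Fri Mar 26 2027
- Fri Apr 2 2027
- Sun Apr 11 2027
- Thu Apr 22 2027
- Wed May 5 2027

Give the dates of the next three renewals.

Thu May 20 2027, Sun Jun 6 2027, Fri Jun 25 2027

The spacing grows by 2 each time: 7, 9, 11, 13 days.
Next gap: 15 days. Wed May 5 2027 + 15 days = Thu May 20 2027.
Next gap: 17 days. Thu May 20 2027 + 17 days = Sun Jun 6 2027.
Next gap: 19 days. Sun Jun 6 2027 + 19 days = Fri Jun 25 2027.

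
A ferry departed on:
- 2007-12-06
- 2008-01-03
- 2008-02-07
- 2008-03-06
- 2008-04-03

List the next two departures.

Gaps: 28, 35, 28, 28 days — a mix of 28 and 35. Every date is a Thursday.
Each is the 1st Thursday of its month.
1st Thursday of May 2008: 2008-05-01.
1st Thursday of June 2008: 2008-06-05.

2008-05-01, 2008-06-05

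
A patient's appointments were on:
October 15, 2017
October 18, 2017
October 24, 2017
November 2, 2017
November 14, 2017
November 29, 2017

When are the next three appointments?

The spacing grows by 3 each time: 3, 6, 9, 12, 15 days.
Next gap: 18 days. November 29, 2017 + 18 days = December 17, 2017.
Next gap: 21 days. December 17, 2017 + 21 days = January 7, 2018.
Next gap: 24 days. January 7, 2018 + 24 days = January 31, 2018.

December 17, 2017; January 7, 2018; January 31, 2018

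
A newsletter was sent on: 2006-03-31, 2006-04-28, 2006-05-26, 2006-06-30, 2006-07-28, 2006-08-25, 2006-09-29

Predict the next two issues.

2006-10-27, 2006-11-24

All Fridays; the gaps (28, 28, 35, 28, 28, 35) vary with month length.
This is the last Friday of each month.
October 2006 ends with Friday 2006-10-27.
Last Friday of November 2006: 2006-11-24.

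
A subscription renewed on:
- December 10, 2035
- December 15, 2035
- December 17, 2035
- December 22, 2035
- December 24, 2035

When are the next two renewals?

Gaps: 5, 2, 5, 2 days — not constant, but cyclic with period 2.
The events fall on every Monday and Saturday.
Next Saturday: December 29, 2035.
Next Monday: December 31, 2035.

December 29, 2035; December 31, 2035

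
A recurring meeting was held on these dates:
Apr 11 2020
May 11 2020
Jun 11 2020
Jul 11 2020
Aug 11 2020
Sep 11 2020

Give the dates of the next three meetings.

The day-of-month is always 11 (30, 31, 30, 31, 31 days between events).
So this recurs on the 11th of each month.
Next: October 2020 → Oct 11 2020.
November 2020: Nov 11 2020.
December 2020: Dec 11 2020.

Oct 11 2020, Nov 11 2020, Dec 11 2020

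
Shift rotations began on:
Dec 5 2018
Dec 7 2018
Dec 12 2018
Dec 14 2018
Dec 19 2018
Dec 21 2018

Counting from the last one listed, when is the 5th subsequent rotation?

Jan 9 2019

The gap pattern 2, 5, 2, 5, 2 repeats every 2 events.
These are the Wednesdays and Fridays of each week.
The following Wednesday is Dec 26 2018.
Next Friday: Dec 28 2018.
The following Wednesday is Jan 2 2019.
Next Friday: Jan 4 2019.
Next Wednesday: Jan 9 2019.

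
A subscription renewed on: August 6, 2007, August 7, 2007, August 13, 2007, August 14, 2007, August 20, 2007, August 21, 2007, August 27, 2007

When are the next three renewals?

August 28, 2007; September 3, 2007; September 4, 2007

Every event lands on a Monday or Tuesday (gaps cycle 1, 6, 1, 6, 1, 6).
So the schedule is: every Monday and Tuesday.
Next Tuesday: August 28, 2007.
The following Monday is September 3, 2007.
The following Tuesday is September 4, 2007.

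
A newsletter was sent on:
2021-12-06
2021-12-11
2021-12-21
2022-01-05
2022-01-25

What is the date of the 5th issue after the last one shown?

The spacing grows by 5 each time: 5, 10, 15, 20 days.
Next gap: 25 days. 2022-01-25 + 25 days = 2022-02-19.
Next gap: 30 days. 2022-02-19 + 30 days = 2022-03-21.
Next gap: 35 days. 2022-03-21 + 35 days = 2022-04-25.
Next gap: 40 days. 2022-04-25 + 40 days = 2022-06-04.
Next gap: 45 days. 2022-06-04 + 45 days = 2022-07-19.

2022-07-19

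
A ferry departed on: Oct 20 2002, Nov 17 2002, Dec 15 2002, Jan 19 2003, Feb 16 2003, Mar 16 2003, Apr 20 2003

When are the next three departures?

These are Sundays at 28- or 35-day spacing (28, 28, 35, 28, 28, 35).
The pattern: 3rd Sunday of the month.
May 2003 — 3rd Sunday is May 18 2003.
3rd Sunday of June 2003: Jun 15 2003.
3rd Sunday of July 2003: Jul 20 2003.

May 18 2003, Jun 15 2003, Jul 20 2003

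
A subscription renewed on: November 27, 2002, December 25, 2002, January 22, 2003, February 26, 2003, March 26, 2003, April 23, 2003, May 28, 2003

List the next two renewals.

These are Wednesdays at 28- or 35-day spacing (28, 28, 35, 28, 28, 35).
The pattern: 4th Wednesday of the month.
June 2003 — 4th Wednesday is June 25, 2003.
July 2003 — 4th Wednesday is July 23, 2003.

June 25, 2003; July 23, 2003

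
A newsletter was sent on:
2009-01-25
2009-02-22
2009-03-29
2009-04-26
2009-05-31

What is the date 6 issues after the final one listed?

Every date is a Sunday; gaps 28, 35, 28, 35 days.
Each is the last Sunday of its month (at least one falls on the 29th or later, ruling out '4th Sunday').
June 2009 ends with Sunday 2009-06-28.
July 2009 ends with Sunday 2009-07-26.
Last Sunday of August 2009: 2009-08-30.
September 2009 ends with Sunday 2009-09-27.
October 2009 ends with Sunday 2009-10-25.
November 2009 ends with Sunday 2009-11-29.

2009-11-29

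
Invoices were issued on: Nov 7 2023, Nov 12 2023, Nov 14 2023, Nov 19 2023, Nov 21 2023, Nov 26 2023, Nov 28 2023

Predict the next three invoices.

Every event lands on a Tuesday or Sunday (gaps cycle 5, 2, 5, 2, 5, 2).
So the schedule is: every Tuesday and Sunday.
The following Sunday is Dec 3 2023.
Next Tuesday: Dec 5 2023.
The following Sunday is Dec 10 2023.

Dec 3 2023, Dec 5 2023, Dec 10 2023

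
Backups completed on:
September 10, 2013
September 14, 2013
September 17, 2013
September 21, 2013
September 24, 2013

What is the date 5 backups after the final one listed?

Every event lands on a Tuesday or Saturday (gaps cycle 4, 3, 4, 3).
So the schedule is: every Tuesday and Saturday.
The following Saturday is September 28, 2013.
The following Tuesday is October 1, 2013.
Next Saturday: October 5, 2013.
Next Tuesday: October 8, 2013.
Next Saturday: October 12, 2013.

October 12, 2013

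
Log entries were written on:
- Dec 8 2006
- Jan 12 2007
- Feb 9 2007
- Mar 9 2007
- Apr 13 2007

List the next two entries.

May 11 2007, Jun 8 2007

Gaps: 35, 28, 28, 35 days — a mix of 28 and 35. Every date is a Friday.
Each is the 2nd Friday of its month.
2nd Friday of May 2007: May 11 2007.
June 2007 — 2nd Friday is Jun 8 2007.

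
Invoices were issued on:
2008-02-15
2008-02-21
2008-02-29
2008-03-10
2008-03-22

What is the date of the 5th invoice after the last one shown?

2008-06-20

The spacing grows by 2 each time: 6, 8, 10, 12 days.
Next gap: 14 days. 2008-03-22 + 14 days = 2008-04-05.
Next gap: 16 days. 2008-04-05 + 16 days = 2008-04-21.
Next gap: 18 days. 2008-04-21 + 18 days = 2008-05-09.
Next gap: 20 days. 2008-05-09 + 20 days = 2008-05-29.
Next gap: 22 days. 2008-05-29 + 22 days = 2008-06-20.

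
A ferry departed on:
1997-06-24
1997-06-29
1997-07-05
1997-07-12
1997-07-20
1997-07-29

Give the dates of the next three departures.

1997-08-08, 1997-08-19, 1997-08-31

Gaps: 5, 6, 7, 8, 9 days — each gap is 1 larger than the previous one.
Next gap: 10 days. 1997-07-29 + 10 days = 1997-08-08.
Next gap: 11 days. 1997-08-08 + 11 days = 1997-08-19.
Next gap: 12 days. 1997-08-19 + 12 days = 1997-08-31.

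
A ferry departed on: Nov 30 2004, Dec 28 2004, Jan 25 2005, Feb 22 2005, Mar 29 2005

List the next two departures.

These are Tuesdays with 28, 28, 28, 35-day gaps.
Each is the final Tuesday of its month — Nov 30 2004 is past the 28th, so '4th Tuesday' doesn't fit.
Last Tuesday of April 2005: Apr 26 2005.
May 2005 ends with Tuesday May 31 2005.

Apr 26 2005, May 31 2005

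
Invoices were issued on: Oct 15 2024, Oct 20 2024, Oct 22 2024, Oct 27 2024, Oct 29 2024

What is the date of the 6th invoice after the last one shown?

Every event lands on a Tuesday or Sunday (gaps cycle 5, 2, 5, 2).
So the schedule is: every Tuesday and Sunday.
The following Sunday is Nov 3 2024.
The following Tuesday is Nov 5 2024.
The following Sunday is Nov 10 2024.
Next Tuesday: Nov 12 2024.
The following Sunday is Nov 17 2024.
The following Tuesday is Nov 19 2024.

Nov 19 2024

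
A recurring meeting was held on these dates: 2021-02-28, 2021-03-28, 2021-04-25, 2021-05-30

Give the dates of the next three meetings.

Every date is a Sunday; gaps 28, 28, 35 days.
Each is the last Sunday of its month (at least one falls on the 29th or later, ruling out '4th Sunday').
Last Sunday of June 2021: 2021-06-27.
Last Sunday of July 2021: 2021-07-25.
Last Sunday of August 2021: 2021-08-29.

2021-06-27, 2021-07-25, 2021-08-29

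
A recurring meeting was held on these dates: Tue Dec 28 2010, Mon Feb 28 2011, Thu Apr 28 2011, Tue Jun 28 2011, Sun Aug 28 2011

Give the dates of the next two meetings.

Gaps: 62, 59, 61, 61 days — not constant. Every event is on the 28th of the month.
Pattern: the 28th of every 2 months.
October 2011: Fri Oct 28 2011.
Next: December 2011 → Wed Dec 28 2011.

Fri Oct 28 2011, Wed Dec 28 2011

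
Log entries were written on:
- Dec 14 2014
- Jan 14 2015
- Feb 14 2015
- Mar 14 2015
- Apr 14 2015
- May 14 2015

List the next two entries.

Gaps: 31, 31, 28, 31, 30 days — not constant. Every event is on the 14th of the month.
Pattern: the 14th of each month.
Next: June 2015 → Jun 14 2015.
Next: July 2015 → Jul 14 2015.

Jun 14 2015, Jul 14 2015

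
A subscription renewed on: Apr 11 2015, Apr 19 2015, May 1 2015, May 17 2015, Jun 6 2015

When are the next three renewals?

Gaps: 8, 12, 16, 20 days — each gap is 4 larger than the previous one.
Next gap: 24 days. Jun 6 2015 + 24 days = Jun 30 2015.
Next gap: 28 days. Jun 30 2015 + 28 days = Jul 28 2015.
Next gap: 32 days. Jul 28 2015 + 32 days = Aug 29 2015.

Jun 30 2015, Jul 28 2015, Aug 29 2015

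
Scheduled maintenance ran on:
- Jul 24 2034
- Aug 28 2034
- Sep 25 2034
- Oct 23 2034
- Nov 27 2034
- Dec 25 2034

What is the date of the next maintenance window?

All dates are Mondays, 35, 28, 28, 35, 28 days apart.
Specifically, the 4th Monday of each month.
January 2035 — 4th Monday is Jan 22 2035.

Jan 22 2035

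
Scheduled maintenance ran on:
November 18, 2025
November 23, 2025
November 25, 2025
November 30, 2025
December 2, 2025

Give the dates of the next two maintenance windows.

December 7, 2025; December 9, 2025

Every event lands on a Tuesday or Sunday (gaps cycle 5, 2, 5, 2).
So the schedule is: every Tuesday and Sunday.
Next Sunday: December 7, 2025.
Next Tuesday: December 9, 2025.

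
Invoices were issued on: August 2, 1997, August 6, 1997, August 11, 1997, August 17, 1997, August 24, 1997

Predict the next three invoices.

September 1, 1997; September 10, 1997; September 20, 1997

Gaps: 4, 5, 6, 7 days — each gap is 1 larger than the previous one.
Next gap: 8 days. August 24, 1997 + 8 days = September 1, 1997.
Next gap: 9 days. September 1, 1997 + 9 days = September 10, 1997.
Next gap: 10 days. September 10, 1997 + 10 days = September 20, 1997.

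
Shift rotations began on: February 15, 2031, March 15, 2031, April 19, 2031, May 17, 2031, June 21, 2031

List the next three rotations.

July 19, 2031; August 16, 2031; September 20, 2031

Gaps: 28, 35, 28, 35 days — a mix of 28 and 35. Every date is a Saturday.
Each is the 3rd Saturday of its month.
July 2031 — 3rd Saturday is July 19, 2031.
3rd Saturday of August 2031: August 16, 2031.
3rd Saturday of September 2031: September 20, 2031.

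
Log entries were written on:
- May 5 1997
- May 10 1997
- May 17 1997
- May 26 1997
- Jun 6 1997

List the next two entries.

Jun 19 1997, Jul 4 1997

The spacing grows by 2 each time: 5, 7, 9, 11 days.
Next gap: 13 days. Jun 6 1997 + 13 days = Jun 19 1997.
Next gap: 15 days. Jun 19 1997 + 15 days = Jul 4 1997.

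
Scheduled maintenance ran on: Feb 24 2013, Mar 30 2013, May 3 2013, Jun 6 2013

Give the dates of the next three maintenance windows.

Jul 10 2013, Aug 13 2013, Sep 16 2013

Every event comes 34 days after the last (34, 34, 34).
Jun 6 2013 + 34 days = Jul 10 2013.
Jul 10 2013 + 34 days = Aug 13 2013.
Aug 13 2013 + 34 days = Sep 16 2013.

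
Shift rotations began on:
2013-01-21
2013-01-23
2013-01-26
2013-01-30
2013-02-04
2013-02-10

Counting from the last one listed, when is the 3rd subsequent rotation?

The spacing grows by 1 each time: 2, 3, 4, 5, 6 days.
Next gap: 7 days. 2013-02-10 + 7 days = 2013-02-17.
Next gap: 8 days. 2013-02-17 + 8 days = 2013-02-25.
Next gap: 9 days. 2013-02-25 + 9 days = 2013-03-06.

2013-03-06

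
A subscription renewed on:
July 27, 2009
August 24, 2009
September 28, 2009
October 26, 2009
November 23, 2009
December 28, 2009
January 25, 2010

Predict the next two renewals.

February 22, 2010; March 22, 2010

All dates are Mondays, 28, 35, 28, 28, 35, 28 days apart.
Specifically, the 4th Monday of each month.
4th Monday of February 2010: February 22, 2010.
March 2010 — 4th Monday is March 22, 2010.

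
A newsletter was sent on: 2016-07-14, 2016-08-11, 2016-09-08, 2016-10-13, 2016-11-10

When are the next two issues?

Gaps: 28, 28, 35, 28 days — a mix of 28 and 35. Every date is a Thursday.
Each is the 2nd Thursday of its month.
2nd Thursday of December 2016: 2016-12-08.
January 2017 — 2nd Thursday is 2017-01-12.

2016-12-08, 2017-01-12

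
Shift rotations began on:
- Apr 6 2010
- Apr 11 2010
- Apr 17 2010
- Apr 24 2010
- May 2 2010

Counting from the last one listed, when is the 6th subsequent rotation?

The spacing grows by 1 each time: 5, 6, 7, 8 days.
Next gap: 9 days. May 2 2010 + 9 days = May 11 2010.
Next gap: 10 days. May 11 2010 + 10 days = May 21 2010.
Next gap: 11 days. May 21 2010 + 11 days = Jun 1 2010.
Next gap: 12 days. Jun 1 2010 + 12 days = Jun 13 2010.
Next gap: 13 days. Jun 13 2010 + 13 days = Jun 26 2010.
Next gap: 14 days. Jun 26 2010 + 14 days = Jul 10 2010.

Jul 10 2010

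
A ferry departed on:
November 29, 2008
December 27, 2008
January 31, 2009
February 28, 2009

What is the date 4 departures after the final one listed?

June 27, 2009

These are Saturdays with 28, 35, 28-day gaps.
Each is the final Saturday of its month — November 29, 2008 is past the 28th, so '4th Saturday' doesn't fit.
March 2009 ends with Saturday March 28, 2009.
Last Saturday of April 2009: April 25, 2009.
May 2009 ends with Saturday May 30, 2009.
June 2009 ends with Saturday June 27, 2009.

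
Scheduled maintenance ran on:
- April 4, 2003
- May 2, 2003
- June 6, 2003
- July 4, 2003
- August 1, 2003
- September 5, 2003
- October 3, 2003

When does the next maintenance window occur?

These are Fridays at 28- or 35-day spacing (28, 35, 28, 28, 35, 28).
The pattern: 1st Friday of the month.
1st Friday of November 2003: November 7, 2003.

November 7, 2003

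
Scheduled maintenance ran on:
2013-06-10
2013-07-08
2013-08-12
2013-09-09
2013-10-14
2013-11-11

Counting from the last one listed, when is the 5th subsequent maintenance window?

Gaps: 28, 35, 28, 35, 28 days — a mix of 28 and 35. Every date is a Monday.
Each is the 2nd Monday of its month.
December 2013 — 2nd Monday is 2013-12-09.
2nd Monday of January 2014: 2014-01-13.
2nd Monday of February 2014: 2014-02-10.
March 2014 — 2nd Monday is 2014-03-10.
April 2014 — 2nd Monday is 2014-04-14.

2014-04-14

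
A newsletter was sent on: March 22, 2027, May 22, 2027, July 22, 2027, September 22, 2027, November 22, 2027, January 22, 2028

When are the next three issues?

March 22, 2028; May 22, 2028; July 22, 2028

The day-of-month is always 22 (61, 61, 62, 61, 61 days between events).
So this recurs on the 22nd of every 2 months.
Next: March 2028 → March 22, 2028.
May 2028: May 22, 2028.
July 2028: July 22, 2028.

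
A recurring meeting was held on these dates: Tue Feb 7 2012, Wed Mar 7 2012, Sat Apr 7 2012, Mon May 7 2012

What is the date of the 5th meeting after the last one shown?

Each date is the 7th; the gaps (29, 31, 30) track the month lengths.
The rule is the 7th of each month.
June 2012: Thu Jun 7 2012.
Next: July 2012 → Sat Jul 7 2012.
Next: August 2012 → Tue Aug 7 2012.
Next: September 2012 → Fri Sep 7 2012.
Next: October 2012 → Sun Oct 7 2012.

Sun Oct 7 2012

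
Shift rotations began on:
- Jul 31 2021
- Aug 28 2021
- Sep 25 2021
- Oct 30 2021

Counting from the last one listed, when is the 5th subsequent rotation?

Mar 26 2022

These are Saturdays with 28, 28, 35-day gaps.
Each is the final Saturday of its month — Jul 31 2021 is past the 28th, so '4th Saturday' doesn't fit.
Last Saturday of November 2021: Nov 27 2021.
Last Saturday of December 2021: Dec 25 2021.
January 2022 ends with Saturday Jan 29 2022.
Last Saturday of February 2022: Feb 26 2022.
March 2022 ends with Saturday Mar 26 2022.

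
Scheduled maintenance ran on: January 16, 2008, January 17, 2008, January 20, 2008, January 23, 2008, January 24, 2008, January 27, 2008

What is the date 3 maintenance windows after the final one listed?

Every event lands on a Wednesday or Thursday or Sunday (gaps cycle 1, 3, 3, 1, 3).
So the schedule is: every Wednesday, Thursday and Sunday.
Next Wednesday: January 30, 2008.
Next Thursday: January 31, 2008.
Next Sunday: February 3, 2008.

February 3, 2008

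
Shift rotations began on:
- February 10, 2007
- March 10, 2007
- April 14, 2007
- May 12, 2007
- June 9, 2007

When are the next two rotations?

All dates are Saturdays, 28, 35, 28, 28 days apart.
Specifically, the 2nd Saturday of each month.
July 2007 — 2nd Saturday is July 14, 2007.
2nd Saturday of August 2007: August 11, 2007.

July 14, 2007; August 11, 2007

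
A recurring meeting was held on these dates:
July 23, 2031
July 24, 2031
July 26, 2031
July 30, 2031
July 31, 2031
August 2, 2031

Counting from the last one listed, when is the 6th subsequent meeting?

Every event lands on a Wednesday or Thursday or Saturday (gaps cycle 1, 2, 4, 1, 2).
So the schedule is: every Wednesday, Thursday and Saturday.
The following Wednesday is August 6, 2031.
Next Thursday: August 7, 2031.
Next Saturday: August 9, 2031.
Next Wednesday: August 13, 2031.
Next Thursday: August 14, 2031.
Next Saturday: August 16, 2031.

August 16, 2031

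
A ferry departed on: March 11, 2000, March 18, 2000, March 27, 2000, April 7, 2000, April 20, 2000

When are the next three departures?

Intervals are 7, 9, 11, 13 days — an arithmetic progression with common difference 2.
Next gap: 15 days. April 20, 2000 + 15 days = May 5, 2000.
Next gap: 17 days. May 5, 2000 + 17 days = May 22, 2000.
Next gap: 19 days. May 22, 2000 + 19 days = June 10, 2000.

May 5, 2000; May 22, 2000; June 10, 2000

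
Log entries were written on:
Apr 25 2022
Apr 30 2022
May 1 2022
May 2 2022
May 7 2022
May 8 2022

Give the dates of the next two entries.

Gaps: 5, 1, 1, 5, 1 days — not constant, but cyclic with period 3.
The events fall on every Monday, Saturday and Sunday.
Next Monday: May 9 2022.
The following Saturday is May 14 2022.

May 9 2022, May 14 2022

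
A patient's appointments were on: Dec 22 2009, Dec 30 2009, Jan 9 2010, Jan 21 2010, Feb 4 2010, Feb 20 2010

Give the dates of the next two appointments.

Mar 10 2010, Mar 30 2010

Gaps: 8, 10, 12, 14, 16 days — each gap is 2 larger than the previous one.
Next gap: 18 days. Feb 20 2010 + 18 days = Mar 10 2010.
Next gap: 20 days. Mar 10 2010 + 20 days = Mar 30 2010.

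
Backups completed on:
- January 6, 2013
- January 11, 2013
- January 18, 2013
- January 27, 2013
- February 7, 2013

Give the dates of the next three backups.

Intervals are 5, 7, 9, 11 days — an arithmetic progression with common difference 2.
Next gap: 13 days. February 7, 2013 + 13 days = February 20, 2013.
Next gap: 15 days. February 20, 2013 + 15 days = March 7, 2013.
Next gap: 17 days. March 7, 2013 + 17 days = March 24, 2013.

February 20, 2013; March 7, 2013; March 24, 2013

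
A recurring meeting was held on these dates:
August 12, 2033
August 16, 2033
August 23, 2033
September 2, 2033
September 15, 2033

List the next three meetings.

October 1, 2033; October 20, 2033; November 11, 2033

The spacing grows by 3 each time: 4, 7, 10, 13 days.
Next gap: 16 days. September 15, 2033 + 16 days = October 1, 2033.
Next gap: 19 days. October 1, 2033 + 19 days = October 20, 2033.
Next gap: 22 days. October 20, 2033 + 22 days = November 11, 2033.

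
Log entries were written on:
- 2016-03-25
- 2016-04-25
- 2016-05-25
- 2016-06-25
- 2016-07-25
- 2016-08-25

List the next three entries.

Each date is the 25th; the gaps (31, 30, 31, 30, 31) track the month lengths.
The rule is the 25th of each month.
September 2016: 2016-09-25.
October 2016: 2016-10-25.
Next: November 2016 → 2016-11-25.

2016-09-25, 2016-10-25, 2016-11-25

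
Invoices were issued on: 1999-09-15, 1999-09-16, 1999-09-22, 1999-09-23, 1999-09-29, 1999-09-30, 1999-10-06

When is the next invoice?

Gaps: 1, 6, 1, 6, 1, 6 days — not constant, but cyclic with period 2.
The events fall on every Wednesday and Thursday.
The following Thursday is 1999-10-07.

1999-10-07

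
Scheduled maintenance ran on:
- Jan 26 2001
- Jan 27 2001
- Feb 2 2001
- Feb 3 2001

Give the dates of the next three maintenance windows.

Feb 9 2001, Feb 10 2001, Feb 16 2001

Every event lands on a Friday or Saturday (gaps cycle 1, 6, 1).
So the schedule is: every Friday and Saturday.
Next Friday: Feb 9 2001.
The following Saturday is Feb 10 2001.
Next Friday: Feb 16 2001.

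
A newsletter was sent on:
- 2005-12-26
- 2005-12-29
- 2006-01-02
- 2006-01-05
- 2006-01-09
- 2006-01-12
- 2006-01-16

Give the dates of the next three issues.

The gap pattern 3, 4, 3, 4, 3, 4 repeats every 2 events.
These are the Mondays and Thursdays of each week.
Next Thursday: 2006-01-19.
The following Monday is 2006-01-23.
Next Thursday: 2006-01-26.

2006-01-19, 2006-01-23, 2006-01-26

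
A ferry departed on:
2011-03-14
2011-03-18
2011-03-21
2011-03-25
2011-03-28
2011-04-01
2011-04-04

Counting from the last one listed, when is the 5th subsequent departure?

Every event lands on a Monday or Friday (gaps cycle 4, 3, 4, 3, 4, 3).
So the schedule is: every Monday and Friday.
Next Friday: 2011-04-08.
The following Monday is 2011-04-11.
The following Friday is 2011-04-15.
Next Monday: 2011-04-18.
Next Friday: 2011-04-22.

2011-04-22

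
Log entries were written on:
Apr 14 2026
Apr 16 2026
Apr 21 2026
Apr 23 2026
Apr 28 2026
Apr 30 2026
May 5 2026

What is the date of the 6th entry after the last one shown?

May 26 2026

Every event lands on a Tuesday or Thursday (gaps cycle 2, 5, 2, 5, 2, 5).
So the schedule is: every Tuesday and Thursday.
The following Thursday is May 7 2026.
The following Tuesday is May 12 2026.
Next Thursday: May 14 2026.
Next Tuesday: May 19 2026.
The following Thursday is May 21 2026.
The following Tuesday is May 26 2026.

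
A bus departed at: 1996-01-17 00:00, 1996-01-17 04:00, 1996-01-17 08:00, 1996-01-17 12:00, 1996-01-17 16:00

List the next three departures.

1996-01-17 20:00, 1996-01-18 00:00, 1996-01-18 04:00

The interval is a steady 4 hours (4, 4, 4, 4).
1996-01-17 16:00 + 4 h = 1996-01-17 20:00.
1996-01-17 20:00 + 4 h = 1996-01-18 00:00.
1996-01-18 00:00 + 4 h = 1996-01-18 04:00.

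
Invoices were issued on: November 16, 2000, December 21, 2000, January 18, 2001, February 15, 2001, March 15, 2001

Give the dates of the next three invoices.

April 19, 2001; May 17, 2001; June 21, 2001

Gaps: 35, 28, 28, 28 days — a mix of 28 and 35. Every date is a Thursday.
Each is the 3rd Thursday of its month.
April 2001 — 3rd Thursday is April 19, 2001.
May 2001 — 3rd Thursday is May 17, 2001.
June 2001 — 3rd Thursday is June 21, 2001.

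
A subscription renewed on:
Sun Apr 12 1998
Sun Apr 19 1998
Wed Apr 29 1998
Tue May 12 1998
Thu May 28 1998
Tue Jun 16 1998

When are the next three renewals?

The spacing grows by 3 each time: 7, 10, 13, 16, 19 days.
Next gap: 22 days. Tue Jun 16 1998 + 22 days = Wed Jul 8 1998.
Next gap: 25 days. Wed Jul 8 1998 + 25 days = Sun Aug 2 1998.
Next gap: 28 days. Sun Aug 2 1998 + 28 days = Sun Aug 30 1998.

Wed Jul 8 1998, Sun Aug 2 1998, Sun Aug 30 1998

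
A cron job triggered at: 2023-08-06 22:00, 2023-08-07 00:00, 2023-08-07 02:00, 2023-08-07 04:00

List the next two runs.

2023-08-07 06:00, 2023-08-07 08:00

Spacing: 2, 2, 2 h — constant 2 h.
2023-08-07 04:00 + 2 h = 2023-08-07 06:00.
2023-08-07 06:00 + 2 h = 2023-08-07 08:00.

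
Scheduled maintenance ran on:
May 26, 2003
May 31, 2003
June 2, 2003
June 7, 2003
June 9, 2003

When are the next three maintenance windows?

The gap pattern 5, 2, 5, 2 repeats every 2 events.
These are the Mondays and Saturdays of each week.
Next Saturday: June 14, 2003.
The following Monday is June 16, 2003.
The following Saturday is June 21, 2003.

June 14, 2003; June 16, 2003; June 21, 2003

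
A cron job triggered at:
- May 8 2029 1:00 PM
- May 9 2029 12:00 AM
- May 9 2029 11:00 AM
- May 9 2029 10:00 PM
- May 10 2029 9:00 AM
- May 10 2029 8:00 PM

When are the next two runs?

The interval is a steady 11 hours (11, 11, 11, 11, 11).
May 10 2029 8:00 PM + 11 h = May 11 2029 7:00 AM.
May 11 2029 7:00 AM + 11 h = May 11 2029 6:00 PM.

May 11 2029 7:00 AM, May 11 2029 6:00 PM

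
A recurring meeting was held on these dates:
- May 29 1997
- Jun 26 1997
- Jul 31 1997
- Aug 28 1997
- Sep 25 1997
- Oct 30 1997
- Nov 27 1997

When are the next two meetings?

Dec 25 1997, Jan 29 1998

These are Thursdays with 28, 35, 28, 28, 35, 28-day gaps.
Each is the final Thursday of its month — May 29 1997 is past the 28th, so '4th Thursday' doesn't fit.
December 1997 ends with Thursday Dec 25 1997.
Last Thursday of January 1998: Jan 29 1998.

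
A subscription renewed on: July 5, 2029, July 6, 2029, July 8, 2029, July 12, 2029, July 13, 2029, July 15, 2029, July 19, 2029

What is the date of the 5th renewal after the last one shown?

July 29, 2029

Every event lands on a Thursday or Friday or Sunday (gaps cycle 1, 2, 4, 1, 2, 4).
So the schedule is: every Thursday, Friday and Sunday.
Next Friday: July 20, 2029.
The following Sunday is July 22, 2029.
Next Thursday: July 26, 2029.
The following Friday is July 27, 2029.
The following Sunday is July 29, 2029.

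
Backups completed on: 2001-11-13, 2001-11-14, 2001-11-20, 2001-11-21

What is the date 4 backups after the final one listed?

Gaps: 1, 6, 1 days — not constant, but cyclic with period 2.
The events fall on every Tuesday and Wednesday.
Next Tuesday: 2001-11-27.
The following Wednesday is 2001-11-28.
The following Tuesday is 2001-12-04.
Next Wednesday: 2001-12-05.

2001-12-05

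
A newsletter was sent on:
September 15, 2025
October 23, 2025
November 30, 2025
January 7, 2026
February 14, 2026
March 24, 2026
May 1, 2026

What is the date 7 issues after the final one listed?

January 22, 2027

Gaps between consecutive events: 38, 38, 38, 38, 38, 38 days — a constant 38-day interval.
May 1, 2026 + 38 days = June 8, 2026.
June 8, 2026 + 38 days = July 16, 2026.
July 16, 2026 + 38 days = August 23, 2026.
August 23, 2026 + 38 days = September 30, 2026.
September 30, 2026 + 38 days = November 7, 2026.
November 7, 2026 + 38 days = December 15, 2026.
December 15, 2026 + 38 days = January 22, 2027.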